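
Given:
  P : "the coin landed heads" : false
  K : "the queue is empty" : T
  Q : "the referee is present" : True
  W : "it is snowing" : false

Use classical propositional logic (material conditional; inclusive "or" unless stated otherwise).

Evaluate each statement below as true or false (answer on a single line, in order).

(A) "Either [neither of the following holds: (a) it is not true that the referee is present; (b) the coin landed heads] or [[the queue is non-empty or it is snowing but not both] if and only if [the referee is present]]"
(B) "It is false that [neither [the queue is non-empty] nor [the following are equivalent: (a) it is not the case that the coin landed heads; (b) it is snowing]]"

(A) true, (B) false

(A): Formalization: (~Q nor P) | ((~K xor W) <-> Q)

~Q = ~T = F
~Q nor P = F nor F = T
~K = ~T = F
~K xor W = F xor F = F
(~K xor W) <-> Q = F <-> T = F
(~Q nor P) | ((~K xor W) <-> Q) = T | F = T
Thus (A) is true.

(B): In symbols: ~(~K nor (~P <-> W))

~K = ~T = F
~P = ~F = T
~P <-> W = T <-> F = F
~K nor (~P <-> W) = F nor F = T
~(~K nor (~P <-> W)) = ~T = F
Hence (B) is false.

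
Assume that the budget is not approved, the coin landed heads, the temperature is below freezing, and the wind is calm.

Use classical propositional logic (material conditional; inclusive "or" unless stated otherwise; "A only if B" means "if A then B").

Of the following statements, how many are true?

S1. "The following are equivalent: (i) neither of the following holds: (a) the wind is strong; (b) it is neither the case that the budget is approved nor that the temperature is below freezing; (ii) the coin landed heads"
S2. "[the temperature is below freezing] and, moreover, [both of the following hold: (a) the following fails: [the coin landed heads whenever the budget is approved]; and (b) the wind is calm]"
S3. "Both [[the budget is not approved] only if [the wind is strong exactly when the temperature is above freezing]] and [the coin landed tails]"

1

Let S = "the wind is strong" (False), P = "the budget is approved" (False), R = "the temperature is below freezing" (True), Q = "the coin landed heads" (True).

S1: Parsed as (S nor (P nor R)) iff Q

P nor R = False nor True = False
S nor (P nor R) = False nor False = True
(S nor (P nor R)) iff Q = True iff True = True
So S1 is true.

S2: In symbols: R and (not (P -> Q) and not S)

P -> Q = False -> True = True
not (P -> Q) = not True = False
not S = not False = True
not (P -> Q) and not S = False and True = False
R and (not (P -> Q) and not S) = True and False = False
Thus S2 is false.

S3: In symbols: (not P -> (S iff not R)) and not Q

not P = not False = True
not R = not True = False
S iff not R = False iff False = True
not P -> (S iff not R) = True -> True = True
not Q = not True = False
(not P -> (S iff not R)) and not Q = True and False = False
Thus S3 is false.

True statements: 1 (S1).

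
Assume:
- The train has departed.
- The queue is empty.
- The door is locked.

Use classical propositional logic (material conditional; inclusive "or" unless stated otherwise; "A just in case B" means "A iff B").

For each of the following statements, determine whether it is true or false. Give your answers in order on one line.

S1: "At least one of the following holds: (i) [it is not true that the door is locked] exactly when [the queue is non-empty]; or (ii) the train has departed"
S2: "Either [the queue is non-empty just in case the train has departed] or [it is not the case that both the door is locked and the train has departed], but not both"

S1 true, S2 false

Let R = "the door is locked" (T), Q = "the queue is empty" (T), P = "the train has departed" (T).

S1: This is (~R <-> ~Q) | P.

~R = ~T = F
~Q = ~T = F
~R <-> ~Q = F <-> F = T
(~R <-> ~Q) | P = T | T = T
So S1 is true.

S2: In symbols: (~Q <-> P) xor (R nand P)

~Q = ~T = F
~Q <-> P = F <-> T = F
R nand P = T nand T = F
(~Q <-> P) xor (R nand P) = F xor F = F
So S2 is false.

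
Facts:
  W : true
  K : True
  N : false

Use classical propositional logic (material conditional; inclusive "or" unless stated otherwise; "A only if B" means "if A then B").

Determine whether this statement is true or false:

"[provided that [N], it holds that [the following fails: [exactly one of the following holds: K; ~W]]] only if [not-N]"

The statement is true.

Values: N=F, K=T, W=T.
This is (N -> ~(K xor ~W)) -> ~N.

~W = ~T = F
K xor ~W = T xor F = T
~(K xor ~W) = ~T = F
N -> ~(K xor ~W) = F -> F = T
~N = ~F = T
(N -> ~(K xor ~W)) -> ~N = T -> T = T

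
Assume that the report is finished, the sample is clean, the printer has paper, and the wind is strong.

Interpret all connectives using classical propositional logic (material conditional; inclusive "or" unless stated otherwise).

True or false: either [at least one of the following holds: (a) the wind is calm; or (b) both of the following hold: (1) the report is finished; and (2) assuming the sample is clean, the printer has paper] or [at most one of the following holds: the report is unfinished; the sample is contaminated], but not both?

False

Let H = "the wind is strong" (T), M = "the report is finished" (T), N = "the sample is contaminated" (F), G = "the printer has paper" (T).
In symbols: (~H | (M & (~N -> G))) xor (~M nand N)

~H = ~T = F
~N = ~F = T
~N -> G = T -> T = T
M & (~N -> G) = T & T = T
~H | (M & (~N -> G)) = F | T = T
~M = ~T = F
~M nand N = F nand F = T
(~H | (M & (~N -> G))) xor (~M nand N) = T xor T = F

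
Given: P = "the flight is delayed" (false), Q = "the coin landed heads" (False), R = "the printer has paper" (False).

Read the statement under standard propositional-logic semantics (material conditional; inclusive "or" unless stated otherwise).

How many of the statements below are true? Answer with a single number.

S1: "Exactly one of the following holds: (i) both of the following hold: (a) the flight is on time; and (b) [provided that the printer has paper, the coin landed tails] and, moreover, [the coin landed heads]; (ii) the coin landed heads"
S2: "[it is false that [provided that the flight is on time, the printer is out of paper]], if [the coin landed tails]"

0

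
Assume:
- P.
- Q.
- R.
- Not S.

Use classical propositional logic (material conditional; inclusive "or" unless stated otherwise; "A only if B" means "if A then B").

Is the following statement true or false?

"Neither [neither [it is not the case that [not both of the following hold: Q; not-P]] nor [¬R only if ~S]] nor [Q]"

Formalization: (¬(Q ↑ ¬P) ↓ (¬R → ¬S)) ↓ Q

¬P = ¬T = F
Q ↑ ¬P = T ↑ F = T
¬(Q ↑ ¬P) = ¬T = F
¬R = ¬T = F
¬S = ¬F = T
¬R → ¬S = F → T = T
¬(Q ↑ ¬P) ↓ (¬R → ¬S) = F ↓ T = F
(¬(Q ↑ ¬P) ↓ (¬R → ¬S)) ↓ Q = F ↓ T = F

The statement is false.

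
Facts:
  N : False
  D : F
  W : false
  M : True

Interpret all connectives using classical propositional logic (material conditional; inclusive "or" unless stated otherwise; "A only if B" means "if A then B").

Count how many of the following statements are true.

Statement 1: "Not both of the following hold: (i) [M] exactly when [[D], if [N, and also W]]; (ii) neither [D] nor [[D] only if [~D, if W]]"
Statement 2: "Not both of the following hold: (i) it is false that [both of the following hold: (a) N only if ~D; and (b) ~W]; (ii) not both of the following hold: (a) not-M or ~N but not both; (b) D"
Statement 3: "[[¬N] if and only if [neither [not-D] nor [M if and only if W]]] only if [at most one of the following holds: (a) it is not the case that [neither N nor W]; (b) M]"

Statement 1: In symbols: (M iff ((N and W) -> D)) nand (D nor (D -> (W -> not D)))

N and W = False and False = False
(N and W) -> D = False -> False = True
M iff ((N and W) -> D) = True iff True = True
not D = not False = True
W -> not D = False -> True = True
D -> (W -> not D) = False -> True = True
D nor (D -> (W -> not D)) = False nor True = False
(M iff ((N and W) -> D)) nand (D nor (D -> (W -> not D))) = True nand False = True
Hence Statement 1 is true.

Statement 2: This is not ((N -> not D) and not W) nand ((not M xor not N) nand D).

not D = not False = True
N -> not D = False -> True = True
not W = not False = True
(N -> not D) and not W = True and True = True
not ((N -> not D) and not W) = not True = False
not M = not True = False
not N = not False = True
not M xor not N = False xor True = True
(not M xor not N) nand D = True nand False = True
not ((N -> not D) and not W) nand ((not M xor not N) nand D) = False nand True = True
Hence Statement 2 is true.

Statement 3: In symbols: (not N iff (not D nor (M iff W))) -> (not (N nor W) nand M)

not N = not False = True
not D = not False = True
M iff W = True iff False = False
not D nor (M iff W) = True nor False = False
not N iff (not D nor (M iff W)) = True iff False = False
N nor W = False nor False = True
not (N nor W) = not True = False
not (N nor W) nand M = False nand True = True
(not N iff (not D nor (M iff W))) -> (not (N nor W) nand M) = False -> True = True
Thus Statement 3 is true.

3 of the 3 statements are true.

3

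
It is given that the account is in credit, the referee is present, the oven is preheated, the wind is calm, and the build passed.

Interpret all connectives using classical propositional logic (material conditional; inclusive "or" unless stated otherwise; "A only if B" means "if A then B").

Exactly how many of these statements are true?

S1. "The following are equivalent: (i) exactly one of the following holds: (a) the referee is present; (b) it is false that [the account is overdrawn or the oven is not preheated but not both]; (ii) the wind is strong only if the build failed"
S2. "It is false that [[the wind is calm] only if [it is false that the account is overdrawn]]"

Let K = "the referee is present" (T), W = "the account is overdrawn" (F), P = "the oven is preheated" (T), G = "the wind is strong" (F), D = "the build passed" (T).

S1: In symbols: (K ⊕ ¬(W ⊕ ¬P)) ↔ (G → ¬D)

¬P = ¬T = F
W ⊕ ¬P = F ⊕ F = F
¬(W ⊕ ¬P) = ¬F = T
K ⊕ ¬(W ⊕ ¬P) = T ⊕ T = F
¬D = ¬T = F
G → ¬D = F → F = T
(K ⊕ ¬(W ⊕ ¬P)) ↔ (G → ¬D) = F ↔ T = F
So S1 is false.

S2: Parsed as ¬(¬G → ¬W)

¬G = ¬F = T
¬W = ¬F = T
¬G → ¬W = T → T = T
¬(¬G → ¬W) = ¬T = F
So S2 is false.

0 of the 2 statements are true (none).

0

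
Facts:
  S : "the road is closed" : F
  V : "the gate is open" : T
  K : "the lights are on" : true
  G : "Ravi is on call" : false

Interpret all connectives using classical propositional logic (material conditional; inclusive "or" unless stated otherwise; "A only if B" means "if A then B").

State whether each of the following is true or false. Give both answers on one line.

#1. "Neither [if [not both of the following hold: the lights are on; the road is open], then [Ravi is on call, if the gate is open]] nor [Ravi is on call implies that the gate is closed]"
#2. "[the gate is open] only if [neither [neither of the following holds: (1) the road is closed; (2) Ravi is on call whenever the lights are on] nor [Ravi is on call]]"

#1: Formalization: ((K nand not S) -> (V -> G)) nor (G -> not V)

not S = not False = True
K nand not S = True nand True = False
V -> G = True -> False = False
(K nand not S) -> (V -> G) = False -> False = True
not V = not True = False
G -> not V = False -> False = True
((K nand not S) -> (V -> G)) nor (G -> not V) = True nor True = False
Thus #1 is false.

#2: Formalization: V -> ((S nor (K -> G)) nor G)

K -> G = True -> False = False
S nor (K -> G) = False nor False = True
(S nor (K -> G)) nor G = True nor False = False
V -> ((S nor (K -> G)) nor G) = True -> False = False
Hence #2 is false.

#1 False; #2 False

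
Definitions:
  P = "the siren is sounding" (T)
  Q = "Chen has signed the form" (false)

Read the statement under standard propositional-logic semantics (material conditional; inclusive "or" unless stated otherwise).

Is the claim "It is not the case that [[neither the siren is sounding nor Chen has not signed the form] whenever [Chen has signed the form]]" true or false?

Formalization: ~(Q -> (P nor ~Q))

~Q = ~F = T
P nor ~Q = T nor T = F
Q -> (P nor ~Q) = F -> F = T
~(Q -> (P nor ~Q)) = ~T = F

false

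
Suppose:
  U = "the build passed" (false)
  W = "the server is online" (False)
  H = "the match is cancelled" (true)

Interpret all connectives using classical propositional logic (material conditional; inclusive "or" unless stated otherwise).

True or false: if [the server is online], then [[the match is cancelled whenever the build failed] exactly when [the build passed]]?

In symbols: W -> ((not U -> H) iff U)

not U = not False = True
not U -> H = True -> True = True
(not U -> H) iff U = True iff False = False
W -> ((not U -> H) iff U) = False -> False = True

True.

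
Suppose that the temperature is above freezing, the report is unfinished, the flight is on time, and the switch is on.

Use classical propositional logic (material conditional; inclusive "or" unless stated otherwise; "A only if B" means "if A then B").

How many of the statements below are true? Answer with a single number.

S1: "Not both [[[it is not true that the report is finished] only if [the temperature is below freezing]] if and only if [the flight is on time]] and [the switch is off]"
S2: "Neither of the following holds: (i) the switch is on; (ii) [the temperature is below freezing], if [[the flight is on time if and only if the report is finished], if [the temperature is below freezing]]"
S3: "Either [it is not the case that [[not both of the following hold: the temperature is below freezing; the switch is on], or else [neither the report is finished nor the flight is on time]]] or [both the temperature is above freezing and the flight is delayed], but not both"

1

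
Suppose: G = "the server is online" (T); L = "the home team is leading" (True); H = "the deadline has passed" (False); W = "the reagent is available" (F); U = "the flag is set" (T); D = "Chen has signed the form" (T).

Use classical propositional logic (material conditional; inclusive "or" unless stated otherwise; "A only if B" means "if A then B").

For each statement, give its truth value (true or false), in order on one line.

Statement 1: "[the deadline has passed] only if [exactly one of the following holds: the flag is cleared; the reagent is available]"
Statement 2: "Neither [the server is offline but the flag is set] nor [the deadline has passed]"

Statement 1 true, Statement 2 true

Statement 1: Formalization: H → (¬U ⊕ W)

¬U = ¬T = F
¬U ⊕ W = F ⊕ F = F
H → (¬U ⊕ W) = F → F = T
So Statement 1 is true.

Statement 2: This is (¬G ∧ U) ↓ H.

¬G = ¬T = F
¬G ∧ U = F ∧ T = F
(¬G ∧ U) ↓ H = F ↓ F = T
Thus Statement 2 is true.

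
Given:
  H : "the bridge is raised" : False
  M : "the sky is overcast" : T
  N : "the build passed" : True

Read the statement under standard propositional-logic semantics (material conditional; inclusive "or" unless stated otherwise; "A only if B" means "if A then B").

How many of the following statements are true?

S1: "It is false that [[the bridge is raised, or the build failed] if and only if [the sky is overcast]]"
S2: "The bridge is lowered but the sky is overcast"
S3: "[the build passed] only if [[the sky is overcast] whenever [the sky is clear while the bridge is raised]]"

3

S1: Formalization: ¬((H ∨ ¬N) ↔ M)

¬N = ¬T = F
H ∨ ¬N = F ∨ F = F
(H ∨ ¬N) ↔ M = F ↔ T = F
¬((H ∨ ¬N) ↔ M) = ¬F = T
So S1 is true.

S2: Parsed as ¬H ∧ M

¬H = ¬F = T
¬H ∧ M = T ∧ T = T
Thus S2 is true.

S3: Parsed as N → ((¬M ∧ H) → M)

¬M = ¬T = F
¬M ∧ H = F ∧ F = F
(¬M ∧ H) → M = F → T = T
N → ((¬M ∧ H) → M) = T → T = T
Thus S3 is true.

True statements: 3 (S1, S2, S3).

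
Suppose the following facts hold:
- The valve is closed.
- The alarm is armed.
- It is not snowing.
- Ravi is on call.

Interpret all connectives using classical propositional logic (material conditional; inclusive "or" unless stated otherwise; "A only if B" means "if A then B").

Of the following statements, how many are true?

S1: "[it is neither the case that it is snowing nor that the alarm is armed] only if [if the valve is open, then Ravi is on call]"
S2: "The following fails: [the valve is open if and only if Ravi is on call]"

2

Let H = "it is snowing" (F), S = "the alarm is armed" (T), D = "the valve is open" (F), G = "Ravi is on call" (T).

S1: This is (H ↓ S) → (D → G).

H ↓ S = F ↓ T = F
D → G = F → T = T
(H ↓ S) → (D → G) = F → T = T
Hence S1 is true.

S2: This is ¬(D ↔ G).

D ↔ G = F ↔ T = F
¬(D ↔ G) = ¬F = T
So S2 is true.

2 of the 2 statements are true (S1, S2).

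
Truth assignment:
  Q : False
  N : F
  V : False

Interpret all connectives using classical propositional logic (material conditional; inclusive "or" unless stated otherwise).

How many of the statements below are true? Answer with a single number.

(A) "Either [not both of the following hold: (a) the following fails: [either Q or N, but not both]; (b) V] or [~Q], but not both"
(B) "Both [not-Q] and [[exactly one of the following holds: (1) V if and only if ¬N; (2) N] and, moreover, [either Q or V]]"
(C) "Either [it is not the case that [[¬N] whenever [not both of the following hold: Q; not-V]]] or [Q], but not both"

0

(A): Formalization: (not (Q xor N) nand V) xor not Q

Q xor N = False xor False = False
not (Q xor N) = not False = True
not (Q xor N) nand V = True nand False = True
not Q = not False = True
(not (Q xor N) nand V) xor not Q = True xor True = False
Hence (A) is false.

(B): This is not Q and (((V iff not N) xor N) and (Q or V)).

not Q = not False = True
not N = not False = True
V iff not N = False iff True = False
(V iff not N) xor N = False xor False = False
Q or V = False or False = False
((V iff not N) xor N) and (Q or V) = False and False = False
not Q and (((V iff not N) xor N) and (Q or V)) = True and False = False
So (B) is false.

(C): This is not ((Q nand not V) -> not N) xor Q.

not V = not False = True
Q nand not V = False nand True = True
not N = not False = True
(Q nand not V) -> not N = True -> True = True
not ((Q nand not V) -> not N) = not True = False
not ((Q nand not V) -> not N) xor Q = False xor False = False
Hence (C) is false.

0 of the 3 statements are true (none).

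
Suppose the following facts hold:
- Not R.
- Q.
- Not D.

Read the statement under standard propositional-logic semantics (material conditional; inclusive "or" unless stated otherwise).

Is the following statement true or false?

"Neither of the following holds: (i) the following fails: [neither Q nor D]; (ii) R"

False.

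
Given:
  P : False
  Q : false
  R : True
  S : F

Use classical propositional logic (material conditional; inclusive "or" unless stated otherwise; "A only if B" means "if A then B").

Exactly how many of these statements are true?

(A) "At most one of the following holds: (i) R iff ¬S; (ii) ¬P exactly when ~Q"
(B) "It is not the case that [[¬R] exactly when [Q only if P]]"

(A): Formalization: (R iff not S) nand (not P iff not Q)

not S = not False = True
R iff not S = True iff True = True
not P = not False = True
not Q = not False = True
not P iff not Q = True iff True = True
(R iff not S) nand (not P iff not Q) = True nand True = False
Thus (A) is false.

(B): In symbols: not (not R iff (Q -> P))

not R = not True = False
Q -> P = False -> False = True
not R iff (Q -> P) = False iff True = False
not (not R iff (Q -> P)) = not False = True
Thus (B) is true.

1 of the 2 statements is true ((B)).

1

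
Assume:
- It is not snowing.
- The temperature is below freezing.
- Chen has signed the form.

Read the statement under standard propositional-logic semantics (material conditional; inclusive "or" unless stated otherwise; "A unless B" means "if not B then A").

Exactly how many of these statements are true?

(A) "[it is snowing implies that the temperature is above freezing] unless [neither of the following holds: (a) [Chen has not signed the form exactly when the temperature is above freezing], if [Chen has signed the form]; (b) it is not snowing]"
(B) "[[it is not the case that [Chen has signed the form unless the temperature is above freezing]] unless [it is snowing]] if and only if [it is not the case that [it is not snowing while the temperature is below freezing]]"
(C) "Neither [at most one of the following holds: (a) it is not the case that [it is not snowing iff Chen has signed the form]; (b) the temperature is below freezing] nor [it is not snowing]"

2

Let P = "it is snowing" (False), Q = "the temperature is below freezing" (True), R = "Chen has signed the form" (True).

(A): Parsed as (P -> not Q) or ((R -> (not R iff not Q)) nor not P)

not Q = not True = False
P -> not Q = False -> False = True
not R = not True = False
not Q = not True = False
not R iff not Q = False iff False = True
R -> (not R iff not Q) = True -> True = True
not P = not False = True
(R -> (not R iff not Q)) nor not P = True nor True = False
(P -> not Q) or ((R -> (not R iff not Q)) nor not P) = True or False = True
Hence (A) is true.

(B): Formalization: (not (R or not Q) or P) iff not (not P and Q)

not Q = not True = False
R or not Q = True or False = True
not (R or not Q) = not True = False
not (R or not Q) or P = False or False = False
not P = not False = True
not P and Q = True and True = True
not (not P and Q) = not True = False
(not (R or not Q) or P) iff not (not P and Q) = False iff False = True
So (B) is true.

(C): Formalization: (not (not P iff R) nand Q) nor not P

not P = not False = True
not P iff R = True iff True = True
not (not P iff R) = not True = False
not (not P iff R) nand Q = False nand True = True
not P = not False = True
(not (not P iff R) nand Q) nor not P = True nor True = False
Hence (C) is false.

2 of the 3 statements are true ((A), (B)).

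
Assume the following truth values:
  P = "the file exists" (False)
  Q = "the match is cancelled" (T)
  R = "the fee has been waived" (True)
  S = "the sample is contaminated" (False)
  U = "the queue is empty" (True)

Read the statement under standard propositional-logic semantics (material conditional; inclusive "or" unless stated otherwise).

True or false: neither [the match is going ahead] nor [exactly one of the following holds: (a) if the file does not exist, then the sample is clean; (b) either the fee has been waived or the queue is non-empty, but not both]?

True.

This is not Q nor ((not P -> not S) xor (R xor not U)).

not Q = not True = False
not P = not False = True
not S = not False = True
not P -> not S = True -> True = True
not U = not True = False
R xor not U = True xor False = True
(not P -> not S) xor (R xor not U) = True xor True = False
not Q nor ((not P -> not S) xor (R xor not U)) = False nor False = True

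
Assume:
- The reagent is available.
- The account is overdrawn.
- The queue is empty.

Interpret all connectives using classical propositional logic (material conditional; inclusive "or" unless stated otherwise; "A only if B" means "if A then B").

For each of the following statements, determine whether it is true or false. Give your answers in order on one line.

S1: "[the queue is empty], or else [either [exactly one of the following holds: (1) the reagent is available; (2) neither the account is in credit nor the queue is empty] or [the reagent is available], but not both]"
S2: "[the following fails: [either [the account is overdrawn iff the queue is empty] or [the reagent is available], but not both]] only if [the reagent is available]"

Let L = "the queue is empty" (T), U = "the reagent is available" (T), K = "the account is overdrawn" (T).

S1: Formalization: L | ((U xor (~K nor L)) xor U)

~K = ~T = F
~K nor L = F nor T = F
U xor (~K nor L) = T xor F = T
(U xor (~K nor L)) xor U = T xor T = F
L | ((U xor (~K nor L)) xor U) = T | F = T
Thus S1 is true.

S2: In symbols: ~((K <-> L) xor U) -> U

K <-> L = T <-> T = T
(K <-> L) xor U = T xor T = F
~((K <-> L) xor U) = ~F = T
~((K <-> L) xor U) -> U = T -> T = T
So S2 is true.

S1 True / S2 True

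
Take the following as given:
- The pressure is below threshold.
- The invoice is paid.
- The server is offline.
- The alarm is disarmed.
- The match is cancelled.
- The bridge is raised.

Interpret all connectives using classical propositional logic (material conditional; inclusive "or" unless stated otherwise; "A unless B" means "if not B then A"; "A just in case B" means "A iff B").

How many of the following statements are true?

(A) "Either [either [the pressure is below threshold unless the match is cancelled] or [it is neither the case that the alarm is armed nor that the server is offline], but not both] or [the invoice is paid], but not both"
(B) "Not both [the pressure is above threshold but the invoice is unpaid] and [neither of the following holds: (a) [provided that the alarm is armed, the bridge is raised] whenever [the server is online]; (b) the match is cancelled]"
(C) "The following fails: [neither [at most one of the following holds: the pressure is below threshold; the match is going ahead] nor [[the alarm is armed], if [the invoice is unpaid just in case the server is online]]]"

2

Let N = "the pressure is above threshold" (False), Q = "the match is cancelled" (True), L = "the alarm is armed" (False), D = "the server is online" (False), H = "the invoice is paid" (True), S = "the bridge is raised" (True).

(A): Parsed as ((not N or Q) xor (L nor not D)) xor H

not N = not False = True
not N or Q = True or True = True
not D = not False = True
L nor not D = False nor True = False
(not N or Q) xor (L nor not D) = True xor False = True
((not N or Q) xor (L nor not D)) xor H = True xor True = False
Thus (A) is false.

(B): Formalization: (N and not H) nand ((D -> (L -> S)) nor Q)

not H = not True = False
N and not H = False and False = False
L -> S = False -> True = True
D -> (L -> S) = False -> True = True
(D -> (L -> S)) nor Q = True nor True = False
(N and not H) nand ((D -> (L -> S)) nor Q) = False nand False = True
Hence (B) is true.

(C): This is not ((not N nand not Q) nor ((not H iff D) -> L)).

not N = not False = True
not Q = not True = False
not N nand not Q = True nand False = True
not H = not True = False
not H iff D = False iff False = True
(not H iff D) -> L = True -> False = False
(not N nand not Q) nor ((not H iff D) -> L) = True nor False = False
not ((not N nand not Q) nor ((not H iff D) -> L)) = not False = True
Thus (C) is true.

Count: 2.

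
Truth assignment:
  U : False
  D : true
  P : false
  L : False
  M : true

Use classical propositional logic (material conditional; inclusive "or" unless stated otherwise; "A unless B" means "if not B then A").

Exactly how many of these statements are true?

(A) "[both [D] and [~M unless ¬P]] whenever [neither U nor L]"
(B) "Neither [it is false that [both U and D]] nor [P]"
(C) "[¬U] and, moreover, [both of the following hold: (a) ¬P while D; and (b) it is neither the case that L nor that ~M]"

(A): Formalization: (U nor L) -> (D & (~M | ~P))

U nor L = F nor F = T
~M = ~T = F
~P = ~F = T
~M | ~P = F | T = T
D & (~M | ~P) = T & T = T
(U nor L) -> (D & (~M | ~P)) = T -> T = T
Thus (A) is true.

(B): This is ~(U & D) nor P.

U & D = F & T = F
~(U & D) = ~F = T
~(U & D) nor P = T nor F = F
Hence (B) is false.

(C): Formalization: ~U & ((~P & D) & (L nor ~M))

~U = ~F = T
~P = ~F = T
~P & D = T & T = T
~M = ~T = F
L nor ~M = F nor F = T
(~P & D) & (L nor ~M) = T & T = T
~U & ((~P & D) & (L nor ~M)) = T & T = T
So (C) is true.

Count: 2.

2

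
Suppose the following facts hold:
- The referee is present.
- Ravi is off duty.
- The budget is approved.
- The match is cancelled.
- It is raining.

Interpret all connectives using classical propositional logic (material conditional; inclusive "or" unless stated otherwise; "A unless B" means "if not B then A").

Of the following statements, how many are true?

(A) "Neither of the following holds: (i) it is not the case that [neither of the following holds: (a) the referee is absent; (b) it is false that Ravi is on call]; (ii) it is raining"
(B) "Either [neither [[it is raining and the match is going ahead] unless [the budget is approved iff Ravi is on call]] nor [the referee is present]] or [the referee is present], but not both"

1

Let P = "the referee is present" (True), Q = "Ravi is on call" (False), U = "it is raining" (True), S = "the match is cancelled" (True), R = "the budget is approved" (True).

(A): Formalization: not (not P nor not Q) nor U

not P = not True = False
not Q = not False = True
not P nor not Q = False nor True = False
not (not P nor not Q) = not False = True
not (not P nor not Q) nor U = True nor True = False
Thus (A) is false.

(B): This is (((U and not S) or (R iff Q)) nor P) xor P.

not S = not True = False
U and not S = True and False = False
R iff Q = True iff False = False
(U and not S) or (R iff Q) = False or False = False
((U and not S) or (R iff Q)) nor P = False nor True = False
(((U and not S) or (R iff Q)) nor P) xor P = False xor True = True
Thus (B) is true.

Count: 1.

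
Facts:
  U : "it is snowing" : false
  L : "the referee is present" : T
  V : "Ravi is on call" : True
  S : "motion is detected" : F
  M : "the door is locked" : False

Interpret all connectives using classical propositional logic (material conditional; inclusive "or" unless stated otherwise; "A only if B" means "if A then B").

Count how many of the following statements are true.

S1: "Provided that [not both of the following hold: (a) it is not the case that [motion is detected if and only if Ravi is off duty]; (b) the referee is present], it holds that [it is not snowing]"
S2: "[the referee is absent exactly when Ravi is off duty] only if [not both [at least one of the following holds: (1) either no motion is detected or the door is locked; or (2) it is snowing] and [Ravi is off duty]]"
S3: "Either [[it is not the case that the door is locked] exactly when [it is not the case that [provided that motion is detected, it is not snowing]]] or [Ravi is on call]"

3

S1: Parsed as (not (S iff not V) nand L) -> not U

not V = not True = False
S iff not V = False iff False = True
not (S iff not V) = not True = False
not (S iff not V) nand L = False nand True = True
not U = not False = True
(not (S iff not V) nand L) -> not U = True -> True = True
So S1 is true.

S2: In symbols: (not L iff not V) -> (((not S or M) or U) nand not V)

not L = not True = False
not V = not True = False
not L iff not V = False iff False = True
not S = not False = True
not S or M = True or False = True
(not S or M) or U = True or False = True
not V = not True = False
((not S or M) or U) nand not V = True nand False = True
(not L iff not V) -> (((not S or M) or U) nand not V) = True -> True = True
Thus S2 is true.

S3: Formalization: (not M iff not (S -> not U)) or V

not M = not False = True
not U = not False = True
S -> not U = False -> True = True
not (S -> not U) = not True = False
not M iff not (S -> not U) = True iff False = False
(not M iff not (S -> not U)) or V = False or True = True
Thus S3 is true.

Count: 3.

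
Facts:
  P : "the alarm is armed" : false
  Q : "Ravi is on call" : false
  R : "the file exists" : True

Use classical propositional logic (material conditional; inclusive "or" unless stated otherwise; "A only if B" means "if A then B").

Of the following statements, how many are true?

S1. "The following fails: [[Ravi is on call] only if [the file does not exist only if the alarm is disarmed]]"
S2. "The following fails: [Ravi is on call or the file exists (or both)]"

0

S1: Formalization: ~(Q -> (~R -> ~P))

~R = ~T = F
~P = ~F = T
~R -> ~P = F -> T = T
Q -> (~R -> ~P) = F -> T = T
~(Q -> (~R -> ~P)) = ~T = F
So S1 is false.

S2: Formalization: ~(Q | R)

Q | R = F | T = T
~(Q | R) = ~T = F
So S2 is false.

Count: 0.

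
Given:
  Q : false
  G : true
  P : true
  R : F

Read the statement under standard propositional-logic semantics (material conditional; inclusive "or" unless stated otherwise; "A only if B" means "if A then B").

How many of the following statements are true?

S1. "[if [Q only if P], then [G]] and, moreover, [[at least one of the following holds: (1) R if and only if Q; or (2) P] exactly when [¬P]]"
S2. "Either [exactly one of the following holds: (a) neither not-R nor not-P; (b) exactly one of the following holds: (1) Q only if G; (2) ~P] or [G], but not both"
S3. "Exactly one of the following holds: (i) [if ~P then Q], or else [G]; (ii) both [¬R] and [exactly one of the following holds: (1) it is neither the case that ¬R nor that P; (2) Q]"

S1: Formalization: ((Q → P) → G) ∧ (((R ↔ Q) ∨ P) ↔ ¬P)

Q → P = F → T = T
(Q → P) → G = T → T = T
R ↔ Q = F ↔ F = T
(R ↔ Q) ∨ P = T ∨ T = T
¬P = ¬T = F
((R ↔ Q) ∨ P) ↔ ¬P = T ↔ F = F
((Q → P) → G) ∧ (((R ↔ Q) ∨ P) ↔ ¬P) = T ∧ F = F
Thus S1 is false.

S2: Formalization: ((¬R ↓ ¬P) ⊕ ((Q → G) ⊕ ¬P)) ⊕ G

¬R = ¬F = T
¬P = ¬T = F
¬R ↓ ¬P = T ↓ F = F
Q → G = F → T = T
¬P = ¬T = F
(Q → G) ⊕ ¬P = T ⊕ F = T
(¬R ↓ ¬P) ⊕ ((Q → G) ⊕ ¬P) = F ⊕ T = T
((¬R ↓ ¬P) ⊕ ((Q → G) ⊕ ¬P)) ⊕ G = T ⊕ T = F
Thus S2 is false.

S3: This is ((¬P → Q) ∨ G) ⊕ (¬R ∧ ((¬R ↓ P) ⊕ Q)).

¬P = ¬T = F
¬P → Q = F → F = T
(¬P → Q) ∨ G = T ∨ T = T
¬R = ¬F = T
¬R = ¬F = T
¬R ↓ P = T ↓ T = F
(¬R ↓ P) ⊕ Q = F ⊕ F = F
¬R ∧ ((¬R ↓ P) ⊕ Q) = T ∧ F = F
((¬P → Q) ∨ G) ⊕ (¬R ∧ ((¬R ↓ P) ⊕ Q)) = T ⊕ F = T
So S3 is true.

True statements: 1.

1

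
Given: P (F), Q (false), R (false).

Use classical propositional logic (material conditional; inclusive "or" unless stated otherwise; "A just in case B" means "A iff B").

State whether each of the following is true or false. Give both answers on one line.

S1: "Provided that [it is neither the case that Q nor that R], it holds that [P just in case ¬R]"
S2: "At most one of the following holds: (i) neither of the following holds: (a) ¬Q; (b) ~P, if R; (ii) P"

S1: Parsed as (Q nor R) -> (P iff not R)

Q nor R = False nor False = True
not R = not False = True
P iff not R = False iff True = False
(Q nor R) -> (P iff not R) = True -> False = False
So S1 is false.

S2: In symbols: (not Q nor (R -> not P)) nand P

not Q = not False = True
not P = not False = True
R -> not P = False -> True = True
not Q nor (R -> not P) = True nor True = False
(not Q nor (R -> not P)) nand P = False nand False = True
Hence S2 is true.

S1 F / S2 T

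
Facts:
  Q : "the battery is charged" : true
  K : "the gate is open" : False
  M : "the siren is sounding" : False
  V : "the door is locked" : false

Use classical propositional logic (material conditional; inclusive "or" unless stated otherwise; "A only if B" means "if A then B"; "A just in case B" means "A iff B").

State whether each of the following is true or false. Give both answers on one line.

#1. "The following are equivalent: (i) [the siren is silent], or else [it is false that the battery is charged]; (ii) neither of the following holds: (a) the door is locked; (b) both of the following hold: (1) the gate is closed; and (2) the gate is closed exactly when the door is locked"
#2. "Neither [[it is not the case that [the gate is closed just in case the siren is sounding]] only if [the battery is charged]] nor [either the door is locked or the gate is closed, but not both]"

#1: Parsed as (not M or not Q) iff (V nor (not K and (not K iff V)))

not M = not False = True
not Q = not True = False
not M or not Q = True or False = True
not K = not False = True
not K = not False = True
not K iff V = True iff False = False
not K and (not K iff V) = True and False = False
V nor (not K and (not K iff V)) = False nor False = True
(not M or not Q) iff (V nor (not K and (not K iff V))) = True iff True = True
Thus #1 is true.

#2: Formalization: (not (not K iff M) -> Q) nor (V xor not K)

not K = not False = True
not K iff M = True iff False = False
not (not K iff M) = not False = True
not (not K iff M) -> Q = True -> True = True
not K = not False = True
V xor not K = False xor True = True
(not (not K iff M) -> Q) nor (V xor not K) = True nor True = False
Hence #2 is false.

#1 true, #2 false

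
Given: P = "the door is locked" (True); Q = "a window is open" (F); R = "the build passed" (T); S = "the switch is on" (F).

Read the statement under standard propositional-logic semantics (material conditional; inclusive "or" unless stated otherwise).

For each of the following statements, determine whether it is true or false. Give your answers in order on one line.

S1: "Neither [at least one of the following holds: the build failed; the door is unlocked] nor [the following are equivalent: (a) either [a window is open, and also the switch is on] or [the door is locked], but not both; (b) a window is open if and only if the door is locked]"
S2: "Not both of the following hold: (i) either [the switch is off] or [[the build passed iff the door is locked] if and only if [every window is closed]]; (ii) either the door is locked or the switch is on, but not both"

S1 T; S2 F

S1: In symbols: (¬R ∨ ¬P) ↓ (((Q ∧ S) ⊕ P) ↔ (Q ↔ P))

¬R = ¬T = F
¬P = ¬T = F
¬R ∨ ¬P = F ∨ F = F
Q ∧ S = F ∧ F = F
(Q ∧ S) ⊕ P = F ⊕ T = T
Q ↔ P = F ↔ T = F
((Q ∧ S) ⊕ P) ↔ (Q ↔ P) = T ↔ F = F
(¬R ∨ ¬P) ↓ (((Q ∧ S) ⊕ P) ↔ (Q ↔ P)) = F ↓ F = T
Hence S1 is true.

S2: This is (¬S ∨ ((R ↔ P) ↔ ¬Q)) ↑ (P ⊕ S).

¬S = ¬F = T
R ↔ P = T ↔ T = T
¬Q = ¬F = T
(R ↔ P) ↔ ¬Q = T ↔ T = T
¬S ∨ ((R ↔ P) ↔ ¬Q) = T ∨ T = T
P ⊕ S = T ⊕ F = T
(¬S ∨ ((R ↔ P) ↔ ¬Q)) ↑ (P ⊕ S) = T ↑ T = F
So S2 is false.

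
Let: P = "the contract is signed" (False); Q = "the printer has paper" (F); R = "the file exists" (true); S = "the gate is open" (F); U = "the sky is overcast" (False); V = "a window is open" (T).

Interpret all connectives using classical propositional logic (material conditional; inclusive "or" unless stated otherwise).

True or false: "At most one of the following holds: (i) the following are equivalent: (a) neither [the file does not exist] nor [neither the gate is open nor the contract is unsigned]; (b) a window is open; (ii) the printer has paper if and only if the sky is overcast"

False.

Values: R=T, S=F, P=F, V=T, Q=F, U=F.
Parsed as ((¬R ↓ (S ↓ ¬P)) ↔ V) ↑ (Q ↔ U)

¬R = ¬T = F
¬P = ¬F = T
S ↓ ¬P = F ↓ T = F
¬R ↓ (S ↓ ¬P) = F ↓ F = T
(¬R ↓ (S ↓ ¬P)) ↔ V = T ↔ T = T
Q ↔ U = F ↔ F = T
((¬R ↓ (S ↓ ¬P)) ↔ V) ↑ (Q ↔ U) = T ↑ T = F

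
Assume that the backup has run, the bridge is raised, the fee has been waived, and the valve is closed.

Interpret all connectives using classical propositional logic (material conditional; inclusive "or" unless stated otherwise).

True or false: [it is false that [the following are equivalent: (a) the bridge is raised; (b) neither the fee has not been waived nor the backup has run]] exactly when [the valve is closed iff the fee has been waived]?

Let Q = "the bridge is raised" (T), R = "the fee has been waived" (T), P = "the backup has run" (T), S = "the valve is open" (F).
Formalization: ¬(Q ↔ (¬R ↓ P)) ↔ (¬S ↔ R)

¬R = ¬T = F
¬R ↓ P = F ↓ T = F
Q ↔ (¬R ↓ P) = T ↔ F = F
¬(Q ↔ (¬R ↓ P)) = ¬F = T
¬S = ¬F = T
¬S ↔ R = T ↔ T = T
¬(Q ↔ (¬R ↓ P)) ↔ (¬S ↔ R) = T ↔ T = T

true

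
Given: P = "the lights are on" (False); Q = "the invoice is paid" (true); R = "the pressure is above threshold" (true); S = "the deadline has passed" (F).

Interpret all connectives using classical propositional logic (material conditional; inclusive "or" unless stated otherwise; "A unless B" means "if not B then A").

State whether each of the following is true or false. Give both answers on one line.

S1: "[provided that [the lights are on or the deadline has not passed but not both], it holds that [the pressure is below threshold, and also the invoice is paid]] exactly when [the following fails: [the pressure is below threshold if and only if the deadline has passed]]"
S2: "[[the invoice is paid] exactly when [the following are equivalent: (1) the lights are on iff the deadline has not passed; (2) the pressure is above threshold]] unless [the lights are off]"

S1 T; S2 T

S1: Formalization: ((P xor ~S) -> (~R & Q)) <-> ~(~R <-> S)

~S = ~F = T
P xor ~S = F xor T = T
~R = ~T = F
~R & Q = F & T = F
(P xor ~S) -> (~R & Q) = T -> F = F
~R = ~T = F
~R <-> S = F <-> F = T
~(~R <-> S) = ~T = F
((P xor ~S) -> (~R & Q)) <-> ~(~R <-> S) = F <-> F = T
Hence S1 is true.

S2: In symbols: (Q <-> ((P <-> ~S) <-> R)) | ~P

~S = ~F = T
P <-> ~S = F <-> T = F
(P <-> ~S) <-> R = F <-> T = F
Q <-> ((P <-> ~S) <-> R) = T <-> F = F
~P = ~F = T
(Q <-> ((P <-> ~S) <-> R)) | ~P = F | T = T
Hence S2 is true.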